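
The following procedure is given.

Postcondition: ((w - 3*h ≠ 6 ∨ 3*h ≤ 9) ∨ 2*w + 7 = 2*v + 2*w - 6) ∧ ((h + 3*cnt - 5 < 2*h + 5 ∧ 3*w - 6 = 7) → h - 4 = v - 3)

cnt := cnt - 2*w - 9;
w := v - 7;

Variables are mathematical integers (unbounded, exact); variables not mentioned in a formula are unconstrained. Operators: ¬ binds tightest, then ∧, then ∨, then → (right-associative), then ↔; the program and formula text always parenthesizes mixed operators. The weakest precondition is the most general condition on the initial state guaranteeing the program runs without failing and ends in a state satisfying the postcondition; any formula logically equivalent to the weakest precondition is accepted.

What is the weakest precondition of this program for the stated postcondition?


Working backward. After the program, the postcondition ((w - 3*h ≠ 6 ∨ 3*h ≤ 9) ∨ 2*w + 7 = 2*v + 2*w - 6) ∧ ((h + 3*cnt - 5 < 2*h + 5 ∧ 3*w - 6 = 7) → h - 4 = v - 3) must hold; in canonical form it is (w ≠ 3*h + 6 ∨ 3*h ≤ 9 ∨ 2*v = 13) ∧ ((3*cnt < h + 10 ∧ 3*w = 13) → h = v + 1).
Before w := v - 7: (v ≠ 3*h + 13 ∨ 3*h ≤ 9 ∨ 2*v = 13) ∧ ((3*cnt < h + 10 ∧ 3*v = 34) → h = v + 1)
Before cnt := cnt - 2*w - 9: (v ≠ 3*h + 13 ∨ 3*h ≤ 9 ∨ 2*v = 13) ∧ ((3*cnt < h + 6*w + 37 ∧ 3*v = 34) → h = v + 1)
Answer: WP = (v ≠ 3*h + 13 ∨ 3*h ≤ 9 ∨ 2*v = 13) ∧ ((3*cnt < h + 6*w + 37 ∧ 3*v = 34) → h = v + 1)


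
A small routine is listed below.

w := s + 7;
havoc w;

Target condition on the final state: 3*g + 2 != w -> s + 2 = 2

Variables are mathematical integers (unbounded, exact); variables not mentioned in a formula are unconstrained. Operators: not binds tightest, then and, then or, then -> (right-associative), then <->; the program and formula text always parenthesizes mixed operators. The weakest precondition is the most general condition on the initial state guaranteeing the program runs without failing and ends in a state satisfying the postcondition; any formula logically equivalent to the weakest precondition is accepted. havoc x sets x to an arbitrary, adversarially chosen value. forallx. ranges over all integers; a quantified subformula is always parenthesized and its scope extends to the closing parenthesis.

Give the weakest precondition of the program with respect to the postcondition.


Working backward. After the program, the postcondition 3*g + 2 != w -> s + 2 = 2 must hold; in canonical form it is 3*g != w - 2 -> s = 0.
Before havoc w: forall w_1. (3*g != w_1 - 2 -> s = 0)
Before w := s + 7: forall w_1. (3*g != w_1 - 2 -> s = 0)
Answer: WP = forall w_1. (3*g != w_1 - 2 -> s = 0)


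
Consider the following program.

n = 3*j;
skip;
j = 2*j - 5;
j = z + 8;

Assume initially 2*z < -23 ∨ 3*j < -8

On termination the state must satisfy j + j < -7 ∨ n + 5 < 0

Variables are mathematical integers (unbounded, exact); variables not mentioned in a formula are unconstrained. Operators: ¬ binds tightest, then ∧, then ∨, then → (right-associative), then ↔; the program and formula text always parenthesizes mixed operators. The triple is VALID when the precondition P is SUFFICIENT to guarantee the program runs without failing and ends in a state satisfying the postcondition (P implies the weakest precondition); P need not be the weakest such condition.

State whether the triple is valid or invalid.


Working backward. After the program, the postcondition j + j < -7 ∨ n + 5 < 0 must hold; in canonical form it is 2*j < -7 ∨ n < -5.
Before j := z + 8: 2*z < -23 ∨ n < -5
Before j := 2*j - 5: 2*z < -23 ∨ n < -5
Before skip: 2*z < -23 ∨ n < -5
Before n := 3*j: 2*z < -23 ∨ 3*j < -5
The weakest precondition is 2*z < -23 ∨ 3*j < -5.
Check whether 2*z < -23 ∨ 3*j < -8 implies it.
Every state satisfying the precondition satisfies the weakest precondition: the implication holds.
Answer: valid


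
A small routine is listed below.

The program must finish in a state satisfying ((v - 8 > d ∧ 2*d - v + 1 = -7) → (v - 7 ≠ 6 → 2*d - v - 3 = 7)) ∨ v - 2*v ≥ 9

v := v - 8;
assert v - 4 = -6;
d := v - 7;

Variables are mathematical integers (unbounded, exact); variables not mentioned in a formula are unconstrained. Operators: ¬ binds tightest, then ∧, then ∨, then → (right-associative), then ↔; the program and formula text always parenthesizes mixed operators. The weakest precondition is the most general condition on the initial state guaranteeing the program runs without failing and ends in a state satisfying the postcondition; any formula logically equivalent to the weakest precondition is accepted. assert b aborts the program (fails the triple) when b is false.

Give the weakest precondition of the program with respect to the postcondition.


Working backward. After the program, the postcondition ((v - 8 > d ∧ 2*d - v + 1 = -7) → (v - 7 ≠ 6 → 2*d - v - 3 = 7)) ∨ v - 2*v ≥ 9 must hold; in canonical form it is ((v > d + 8 ∧ 2*d = v - 8) → (v ≠ 13 → 2*d = v + 10)) ∨ v ≤ -9.
Before d := v - 7: true
Before assert v - 4 = -6: v = -2
Before v := v - 8: v = 6
Answer: WP = v = 6


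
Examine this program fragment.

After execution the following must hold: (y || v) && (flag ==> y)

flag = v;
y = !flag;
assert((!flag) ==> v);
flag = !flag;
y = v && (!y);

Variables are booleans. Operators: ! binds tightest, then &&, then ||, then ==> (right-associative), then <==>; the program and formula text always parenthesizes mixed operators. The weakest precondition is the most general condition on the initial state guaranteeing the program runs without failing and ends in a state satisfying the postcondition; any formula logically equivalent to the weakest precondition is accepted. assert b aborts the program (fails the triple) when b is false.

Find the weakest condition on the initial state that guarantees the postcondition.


Working backward. After the program, (y || v) && (flag ==> y) must hold.
Before y := v && (!y): ((v && (!y)) || v) && (flag ==> (v && (!y)))
Before flag := !flag: ((v && (!y)) || v) && ((!flag) ==> (v && (!y)))
Before assert (!flag) ==> v: ((!flag) ==> v) && ((v && (!y)) || v) && ((!flag) ==> (v && (!y)))
Before y := !flag: ((!flag) ==> v) && ((v && flag) || v) && ((!flag) ==> (v && flag))
Before flag := v: ((!v) ==> v) && v
Answer: WP = ((!v) ==> v) && v


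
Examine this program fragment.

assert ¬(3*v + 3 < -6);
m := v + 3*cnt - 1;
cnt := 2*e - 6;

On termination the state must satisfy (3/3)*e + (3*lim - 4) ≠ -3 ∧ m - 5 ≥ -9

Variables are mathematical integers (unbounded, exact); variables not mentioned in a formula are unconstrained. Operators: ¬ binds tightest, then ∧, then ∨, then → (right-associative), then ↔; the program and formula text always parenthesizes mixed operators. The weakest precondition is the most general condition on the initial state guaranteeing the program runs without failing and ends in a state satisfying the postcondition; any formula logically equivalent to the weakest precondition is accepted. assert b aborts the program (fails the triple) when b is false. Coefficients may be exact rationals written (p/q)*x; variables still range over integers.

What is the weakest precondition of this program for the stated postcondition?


Working backward. After the program, the postcondition (3/3)*e + (3*lim - 4) ≠ -3 ∧ m - 5 ≥ -9 must hold; in canonical form it is e + 3*lim ≠ 1 ∧ m ≥ -4.
Before cnt := 2*e - 6: e + 3*lim ≠ 1 ∧ m ≥ -4
Before m := v + 3*cnt - 1: e + 3*lim ≠ 1 ∧ 3*cnt + v ≥ -3
Before assert ¬(3*v + 3 < -6): (¬(3*v < -9)) ∧ e + 3*lim ≠ 1 ∧ 3*cnt + v ≥ -3
Answer: WP = (¬(3*v < -9)) ∧ e + 3*lim ≠ 1 ∧ 3*cnt + v ≥ -3


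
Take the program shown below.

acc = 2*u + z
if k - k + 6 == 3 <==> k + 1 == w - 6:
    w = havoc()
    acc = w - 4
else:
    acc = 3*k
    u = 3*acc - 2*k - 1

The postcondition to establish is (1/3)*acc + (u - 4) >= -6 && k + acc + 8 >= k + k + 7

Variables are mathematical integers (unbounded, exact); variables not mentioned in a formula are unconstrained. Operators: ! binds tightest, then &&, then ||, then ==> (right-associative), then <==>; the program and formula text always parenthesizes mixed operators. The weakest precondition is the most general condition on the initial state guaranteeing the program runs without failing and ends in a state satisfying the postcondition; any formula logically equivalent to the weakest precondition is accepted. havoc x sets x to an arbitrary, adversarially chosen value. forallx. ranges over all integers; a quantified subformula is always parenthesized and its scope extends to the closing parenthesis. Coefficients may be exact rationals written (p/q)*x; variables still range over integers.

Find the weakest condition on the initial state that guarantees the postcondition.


Working backward. After the program, the postcondition (1/3)*acc + (u - 4) >= -6 && k + acc + 8 >= k + k + 7 must hold; in canonical form it is (1/3)*acc + u >= -2 && acc >= k - 1.
Then branch requires forall w_1. (u + (1/3)*w_1 >= -2/3 && w_1 >= k + 3); else branch requires 8*k >= -1 && 2*k >= -1.
Before the if: ((!(k == w - 7)) ==> (forall w_1. (u + (1/3)*w_1 >= -2/3 && w_1 >= k + 3))) && (k == w - 7 ==> (8*k >= -1 && 2*k >= -1))
Before acc := 2*u + z: ((!(k == w - 7)) ==> (forall w_1. (u + (1/3)*w_1 >= -2/3 && w_1 >= k + 3))) && (k == w - 7 ==> (8*k >= -1 && 2*k >= -1))
Answer: WP = ((!(k == w - 7)) ==> (forall w_1. (u + (1/3)*w_1 >= -2/3 && w_1 >= k + 3))) && (k == w - 7 ==> (8*k >= -1 && 2*k >= -1))


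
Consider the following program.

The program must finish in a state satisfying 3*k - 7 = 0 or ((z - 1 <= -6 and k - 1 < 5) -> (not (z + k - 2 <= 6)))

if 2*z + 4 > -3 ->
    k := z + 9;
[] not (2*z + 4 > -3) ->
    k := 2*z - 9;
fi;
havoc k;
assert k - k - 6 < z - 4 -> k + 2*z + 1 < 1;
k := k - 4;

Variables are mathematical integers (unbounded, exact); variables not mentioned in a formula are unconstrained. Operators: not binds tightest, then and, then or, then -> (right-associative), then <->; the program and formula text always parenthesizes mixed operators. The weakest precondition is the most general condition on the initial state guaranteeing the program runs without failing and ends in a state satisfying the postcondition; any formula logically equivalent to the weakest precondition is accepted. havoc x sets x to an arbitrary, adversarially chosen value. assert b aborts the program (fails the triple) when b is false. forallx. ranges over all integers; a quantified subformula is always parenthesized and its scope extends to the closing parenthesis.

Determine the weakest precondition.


Working backward. After the program, the postcondition 3*k - 7 = 0 or ((z - 1 <= -6 and k - 1 < 5) -> (not (z + k - 2 <= 6))) must hold; in canonical form it is 3*k = 7 or ((z <= -5 and k < 6) -> (not (k + z <= 8))).
Before k := k - 4: 3*k = 19 or ((z <= -5 and k < 10) -> (not (k + z <= 12)))
Before assert k - k - 6 < z - 4 -> k + 2*z + 1 < 1: (z > -2 -> k + 2*z < 0) and (3*k = 19 or ((z <= -5 and k < 10) -> (not (k + z <= 12))))
Before havoc k: forall k_1. ((z > -2 -> k_1 + 2*z < 0) and (3*k_1 = 19 or ((z <= -5 and k_1 < 10) -> (not (k_1 + z <= 12)))))
Then branch requires forall k_1. ((z > -2 -> k_1 + 2*z < 0) and (3*k_1 = 19 or ((z <= -5 and k_1 < 10) -> (not (k_1 + z <= 12))))); else branch requires forall k_1. ((z > -2 -> k_1 + 2*z < 0) and (3*k_1 = 19 or ((z <= -5 and k_1 < 10) -> (not (k_1 + z <= 12))))).
Before the if: (2*z > -7 -> (forall k_1. ((z > -2 -> k_1 + 2*z < 0) and (3*k_1 = 19 or ((z <= -5 and k_1 < 10) -> (not (k_1 + z <= 12))))))) and ((not (2*z > -7)) -> (forall k_1. ((z > -2 -> k_1 + 2*z < 0) and (3*k_1 = 19 or ((z <= -5 and k_1 < 10) -> (not (k_1 + z <= 12)))))))
Answer: WP = (2*z > -7 -> (forall k_1. ((z > -2 -> k_1 + 2*z < 0) and (3*k_1 = 19 or ((z <= -5 and k_1 < 10) -> (not (k_1 + z <= 12))))))) and ((not (2*z > -7)) -> (forall k_1. ((z > -2 -> k_1 + 2*z < 0) and (3*k_1 = 19 or ((z <= -5 and k_1 < 10) -> (not (k_1 + z <= 12)))))))


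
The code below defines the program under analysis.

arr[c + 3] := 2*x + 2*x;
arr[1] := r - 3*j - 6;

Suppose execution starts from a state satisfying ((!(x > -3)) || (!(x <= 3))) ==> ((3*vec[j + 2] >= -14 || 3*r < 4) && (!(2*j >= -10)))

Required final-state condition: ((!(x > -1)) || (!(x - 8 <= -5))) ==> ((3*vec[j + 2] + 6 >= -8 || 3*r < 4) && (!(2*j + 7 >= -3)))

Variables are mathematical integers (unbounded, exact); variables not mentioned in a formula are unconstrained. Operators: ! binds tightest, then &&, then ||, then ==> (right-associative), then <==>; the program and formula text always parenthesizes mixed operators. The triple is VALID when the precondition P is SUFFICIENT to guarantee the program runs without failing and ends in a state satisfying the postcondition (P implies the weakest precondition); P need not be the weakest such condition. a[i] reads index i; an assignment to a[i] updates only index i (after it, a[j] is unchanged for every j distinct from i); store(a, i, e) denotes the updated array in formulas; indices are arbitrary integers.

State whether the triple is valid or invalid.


Working backward. After the program, the postcondition ((!(x > -1)) || (!(x - 8 <= -5))) ==> ((3*vec[j + 2] + 6 >= -8 || 3*r < 4) && (!(2*j + 7 >= -3))) must hold; in canonical form it is ((!(x > -1)) || (!(x <= 3))) ==> ((3*vec[j + 2] >= -14 || 3*r < 4) && (!(2*j >= -10))).
Before arr[1] := r - 3*j - 6: ((!(x > -1)) || (!(x <= 3))) ==> ((3*vec[j + 2] >= -14 || 3*r < 4) && (!(2*j >= -10)))
Before arr[c + 3] := 2*x + 2*x: ((!(x > -1)) || (!(x <= 3))) ==> ((3*vec[j + 2] >= -14 || 3*r < 4) && (!(2*j >= -10)))
The weakest precondition is ((!(x > -1)) || (!(x <= 3))) ==> ((3*vec[j + 2] >= -14 || 3*r < 4) && (!(2*j >= -10))).
Check whether ((!(x > -3)) || (!(x <= 3))) ==> ((3*vec[j + 2] >= -14 || 3*r < 4) && (!(2*j >= -10))) implies it.
Countermodel: at the initial state j = -6, r = 2, vec = {[-4] = -5, elsewhere -5}, x = -1, the precondition holds but the weakest precondition fails.
Answer: invalid


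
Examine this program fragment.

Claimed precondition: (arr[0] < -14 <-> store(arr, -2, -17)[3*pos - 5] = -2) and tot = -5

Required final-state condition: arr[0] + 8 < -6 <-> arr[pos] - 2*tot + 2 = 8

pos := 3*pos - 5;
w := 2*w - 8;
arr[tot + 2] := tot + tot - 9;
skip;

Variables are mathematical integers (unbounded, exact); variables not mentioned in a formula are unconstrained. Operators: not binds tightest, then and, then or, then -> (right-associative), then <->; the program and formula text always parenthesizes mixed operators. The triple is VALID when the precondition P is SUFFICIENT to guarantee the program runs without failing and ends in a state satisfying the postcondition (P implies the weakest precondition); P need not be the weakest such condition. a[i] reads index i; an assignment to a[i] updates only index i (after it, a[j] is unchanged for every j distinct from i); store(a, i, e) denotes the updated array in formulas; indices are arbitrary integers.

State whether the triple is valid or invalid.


Working backward. After the program, the postcondition arr[0] + 8 < -6 <-> arr[pos] - 2*tot + 2 = 8 must hold; in canonical form it is arr[0] < -14 <-> arr[pos] = 2*tot + 6.
Before skip: arr[0] < -14 <-> arr[pos] = 2*tot + 6
Before arr[tot + 2] := tot + tot - 9: store(arr, tot + 2, 2*tot - 9)[0] < -14 <-> store(arr, tot + 2, 2*tot - 9)[pos] = 2*tot + 6
Before w := 2*w - 8: store(arr, tot + 2, 2*tot - 9)[0] < -14 <-> store(arr, tot + 2, 2*tot - 9)[pos] = 2*tot + 6
Before pos := 3*pos - 5: store(arr, tot + 2, 2*tot - 9)[0] < -14 <-> store(arr, tot + 2, 2*tot - 9)[3*pos - 5] = 2*tot + 6
The weakest precondition is store(arr, tot + 2, 2*tot - 9)[0] < -14 <-> store(arr, tot + 2, 2*tot - 9)[3*pos - 5] = 2*tot + 6.
Check whether (arr[0] < -14 <-> store(arr, -2, -17)[3*pos - 5] = -2) and tot = -5 implies it.
Countermodel: at the initial state arr = {[-5] = -2, [-3] = 2, [-2] = 2, [0] = -15, elsewhere 2}, pos = 0, tot = -5, the precondition holds but the weakest precondition fails.
Answer: invalid


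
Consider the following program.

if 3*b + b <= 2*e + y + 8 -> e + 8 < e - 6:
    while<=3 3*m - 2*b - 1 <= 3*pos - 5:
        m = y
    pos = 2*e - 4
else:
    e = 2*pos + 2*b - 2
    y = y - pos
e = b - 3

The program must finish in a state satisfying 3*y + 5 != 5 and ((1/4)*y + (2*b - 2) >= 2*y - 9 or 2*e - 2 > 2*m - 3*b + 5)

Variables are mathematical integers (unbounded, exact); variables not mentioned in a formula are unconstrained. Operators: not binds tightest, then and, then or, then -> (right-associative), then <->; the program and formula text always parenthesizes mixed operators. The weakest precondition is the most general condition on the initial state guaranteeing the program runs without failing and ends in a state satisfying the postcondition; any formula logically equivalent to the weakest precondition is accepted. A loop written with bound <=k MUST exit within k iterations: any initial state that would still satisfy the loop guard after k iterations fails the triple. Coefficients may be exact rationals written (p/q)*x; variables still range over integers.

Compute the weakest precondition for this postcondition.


Working backward. After the program, the postcondition 3*y + 5 != 5 and ((1/4)*y + (2*b - 2) >= 2*y - 9 or 2*e - 2 > 2*m - 3*b + 5) must hold; in canonical form it is 3*y != 0 and (2*b >= (7/4)*y - 7 or 3*b + 2*e > 2*m + 7).
Before e := b - 3: 3*y != 0 and (2*b >= (7/4)*y - 7 or 5*b > 2*m + 13)
Then branch requires (3*m <= 2*b + 3*pos - 4 -> ((3*y <= 2*b + 3*pos - 4 -> ((3*y <= 2*b + 3*pos - 4 -> ((not (3*y <= 2*b + 3*pos - 4)) and 3*y != 0 and (2*b >= (7/4)*y - 7 or 5*b > 2*y + 13))) and ((not (3*y <= 2*b + 3*pos - 4)) -> (3*y != 0 and (2*b >= (7/4)*y - 7 or 5*b > 2*y + 13))))) and ((not (3*y <= 2*b + 3*pos - 4)) -> (3*y != 0 and (2*b >= (7/4)*y - 7 or 5*b > 2*y + 13))))) and ((not (3*m <= 2*b + 3*pos - 4)) -> (3*y != 0 and (2*b >= (7/4)*y - 7 or 5*b > 2*m + 13))); else branch requires 3*y != 3*pos and (2*b + (7/4)*pos >= (7/4)*y - 7 or 5*b > 2*m + 13).
Before the if: ((not (4*b <= 2*e + y + 8)) -> ((3*m <= 2*b + 3*pos - 4 -> ((3*y <= 2*b + 3*pos - 4 -> ((3*y <= 2*b + 3*pos - 4 -> ((not (3*y <= 2*b + 3*pos - 4)) and 3*y != 0 and (2*b >= (7/4)*y - 7 or 5*b > 2*y + 13))) and ((not (3*y <= 2*b + 3*pos - 4)) -> (3*y != 0 and (2*b >= (7/4)*y - 7 or 5*b > 2*y + 13))))) and ((not (3*y <= 2*b + 3*pos - 4)) -> (3*y != 0 and (2*b >= (7/4)*y - 7 or 5*b > 2*y + 13))))) and ((not (3*m <= 2*b + 3*pos - 4)) -> (3*y != 0 and (2*b >= (7/4)*y - 7 or 5*b > 2*m + 13))))) and (4*b <= 2*e + y + 8 -> (3*y != 3*pos and (2*b + (7/4)*pos >= (7/4)*y - 7 or 5*b > 2*m + 13)))
Answer: WP = ((not (4*b <= 2*e + y + 8)) -> ((3*m <= 2*b + 3*pos - 4 -> ((3*y <= 2*b + 3*pos - 4 -> ((3*y <= 2*b + 3*pos - 4 -> ((not (3*y <= 2*b + 3*pos - 4)) and 3*y != 0 and (2*b >= (7/4)*y - 7 or 5*b > 2*y + 13))) and ((not (3*y <= 2*b + 3*pos - 4)) -> (3*y != 0 and (2*b >= (7/4)*y - 7 or 5*b > 2*y + 13))))) and ((not (3*y <= 2*b + 3*pos - 4)) -> (3*y != 0 and (2*b >= (7/4)*y - 7 or 5*b > 2*y + 13))))) and ((not (3*m <= 2*b + 3*pos - 4)) -> (3*y != 0 and (2*b >= (7/4)*y - 7 or 5*b > 2*m + 13))))) and (4*b <= 2*e + y + 8 -> (3*y != 3*pos and (2*b + (7/4)*pos >= (7/4)*y - 7 or 5*b > 2*m + 13)))


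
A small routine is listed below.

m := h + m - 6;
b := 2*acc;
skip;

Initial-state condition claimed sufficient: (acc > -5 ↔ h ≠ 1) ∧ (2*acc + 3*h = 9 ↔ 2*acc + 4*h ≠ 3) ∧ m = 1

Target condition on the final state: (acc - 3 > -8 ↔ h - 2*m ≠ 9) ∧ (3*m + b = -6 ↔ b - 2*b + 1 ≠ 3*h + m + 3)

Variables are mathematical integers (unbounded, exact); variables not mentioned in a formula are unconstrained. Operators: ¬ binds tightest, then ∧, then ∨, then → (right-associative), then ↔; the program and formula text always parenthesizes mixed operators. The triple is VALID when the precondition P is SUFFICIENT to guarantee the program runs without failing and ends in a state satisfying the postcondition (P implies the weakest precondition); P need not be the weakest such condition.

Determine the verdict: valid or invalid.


Working backward. After the program, the postcondition (acc - 3 > -8 ↔ h - 2*m ≠ 9) ∧ (3*m + b = -6 ↔ b - 2*b + 1 ≠ 3*h + m + 3) must hold; in canonical form it is (acc > -5 ↔ h ≠ 2*m + 9) ∧ (b + 3*m = -6 ↔ b + 3*h + m ≠ -2).
Before skip: (acc > -5 ↔ h ≠ 2*m + 9) ∧ (b + 3*m = -6 ↔ b + 3*h + m ≠ -2)
Before b := 2*acc: (acc > -5 ↔ h ≠ 2*m + 9) ∧ (2*acc + 3*m = -6 ↔ 2*acc + 3*h + m ≠ -2)
Before m := h + m - 6: (acc > -5 ↔ h + 2*m ≠ 3) ∧ (2*acc + 3*h + 3*m = 12 ↔ 2*acc + 4*h + m ≠ 4)
The weakest precondition is (acc > -5 ↔ h + 2*m ≠ 3) ∧ (2*acc + 3*h + 3*m = 12 ↔ 2*acc + 4*h + m ≠ 4).
Check whether (acc > -5 ↔ h ≠ 1) ∧ (2*acc + 3*h = 9 ↔ 2*acc + 4*h ≠ 3) ∧ m = 1 implies it.
Every state satisfying the precondition satisfies the weakest precondition: the implication holds.
Answer: valid


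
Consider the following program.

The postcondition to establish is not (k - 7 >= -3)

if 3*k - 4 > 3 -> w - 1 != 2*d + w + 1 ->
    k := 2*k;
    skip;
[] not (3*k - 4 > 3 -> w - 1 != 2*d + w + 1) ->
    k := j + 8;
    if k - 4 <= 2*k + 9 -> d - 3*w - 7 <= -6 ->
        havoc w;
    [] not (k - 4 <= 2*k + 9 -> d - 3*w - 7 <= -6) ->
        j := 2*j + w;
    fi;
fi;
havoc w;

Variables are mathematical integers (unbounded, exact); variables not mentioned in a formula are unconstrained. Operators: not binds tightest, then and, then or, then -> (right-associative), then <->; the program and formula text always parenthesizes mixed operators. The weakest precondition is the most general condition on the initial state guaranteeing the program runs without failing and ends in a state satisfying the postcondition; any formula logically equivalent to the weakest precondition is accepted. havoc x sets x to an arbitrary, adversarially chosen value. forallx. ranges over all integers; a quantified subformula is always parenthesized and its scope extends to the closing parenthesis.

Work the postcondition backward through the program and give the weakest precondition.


Working backward. After the program, the postcondition not (k - 7 >= -3) must hold; in canonical form it is not (k >= 4).
Before havoc w: not (k >= 4)
Then branch requires not (2*k >= 4); else branch requires ((j >= -21 -> d <= 3*w + 1) -> (not (j >= -4))) and ((not (j >= -21 -> d <= 3*w + 1)) -> (not (j >= -4))).
Before the if: ((3*k > 7 -> 2*d != -2) -> (not (2*k >= 4))) and ((not (3*k > 7 -> 2*d != -2)) -> (((j >= -21 -> d <= 3*w + 1) -> (not (j >= -4))) and ((not (j >= -21 -> d <= 3*w + 1)) -> (not (j >= -4)))))
Answer: WP = ((3*k > 7 -> 2*d != -2) -> (not (2*k >= 4))) and ((not (3*k > 7 -> 2*d != -2)) -> (((j >= -21 -> d <= 3*w + 1) -> (not (j >= -4))) and ((not (j >= -21 -> d <= 3*w + 1)) -> (not (j >= -4)))))


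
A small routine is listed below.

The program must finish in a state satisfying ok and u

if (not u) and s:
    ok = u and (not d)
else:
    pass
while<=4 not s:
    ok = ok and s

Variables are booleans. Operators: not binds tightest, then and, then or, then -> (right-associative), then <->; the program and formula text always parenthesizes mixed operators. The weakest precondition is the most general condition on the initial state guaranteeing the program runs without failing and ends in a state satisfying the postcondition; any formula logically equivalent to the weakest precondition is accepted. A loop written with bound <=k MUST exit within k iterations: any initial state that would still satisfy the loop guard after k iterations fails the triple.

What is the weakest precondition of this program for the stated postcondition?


Working backward. After the program, ok and u must hold.
Before the loop (bound <=4), unroll the exhaustion recursion (WP_0 = exit-now case; WP_j = one more guarded iteration, up to j = 4):
  WP_0: s and ok and u
  WP_1: ((not s) -> (s and ok and u)) and (s -> (ok and u))
  WP_2: ((not s) -> (((not s) -> (s and ok and u)) and (s -> (ok and s and u)))) and (s -> (ok and u))
  WP_3: ((not s) -> (((not s) -> (((not s) -> (s and ok and u)) and (s -> (ok and s and u)))) and (s -> (ok and s and u)))) and (s -> (ok and u))
  WP_4: ((not s) -> (((not s) -> (((not s) -> (((not s) -> (s and ok and u)) and (s -> (ok and s and u)))) and (s -> (ok and s and u)))) and (s -> (ok and s and u)))) and (s -> (ok and u))
So before the loop: ((not s) -> (((not s) -> (((not s) -> (((not s) -> (s and ok and u)) and (s -> (ok and s and u)))) and (s -> (ok and s and u)))) and (s -> (ok and s and u)))) and (s -> (ok and u))
Then branch requires ((not s) -> (((not s) -> (((not s) -> (((not s) -> (s and u and (not d))) and (s -> (u and (not d) and s)))) and (s -> (u and (not d) and s)))) and (s -> (u and (not d) and s)))) and (s -> (u and (not d))); else branch requires ((not s) -> (((not s) -> (((not s) -> (((not s) -> (s and ok and u)) and (s -> (ok and s and u)))) and (s -> (ok and s and u)))) and (s -> (ok and s and u)))) and (s -> (ok and u)).
Before the if: (((not u) and s) -> (((not s) -> (((not s) -> (((not s) -> (((not s) -> (s and u and (not d))) and (s -> (u and (not d) and s)))) and (s -> (u and (not d) and s)))) and (s -> (u and (not d) and s)))) and (s -> (u and (not d))))) and ((not ((not u) and s)) -> (((not s) -> (((not s) -> (((not s) -> (((not s) -> (s and ok and u)) and (s -> (ok and s and u)))) and (s -> (ok and s and u)))) and (s -> (ok and s and u)))) and (s -> (ok and u))))
Answer: WP = (((not u) and s) -> (((not s) -> (((not s) -> (((not s) -> (((not s) -> (s and u and (not d))) and (s -> (u and (not d) and s)))) and (s -> (u and (not d) and s)))) and (s -> (u and (not d) and s)))) and (s -> (u and (not d))))) and ((not ((not u) and s)) -> (((not s) -> (((not s) -> (((not s) -> (((not s) -> (s and ok and u)) and (s -> (ok and s and u)))) and (s -> (ok and s and u)))) and (s -> (ok and s and u)))) and (s -> (ok and u))))


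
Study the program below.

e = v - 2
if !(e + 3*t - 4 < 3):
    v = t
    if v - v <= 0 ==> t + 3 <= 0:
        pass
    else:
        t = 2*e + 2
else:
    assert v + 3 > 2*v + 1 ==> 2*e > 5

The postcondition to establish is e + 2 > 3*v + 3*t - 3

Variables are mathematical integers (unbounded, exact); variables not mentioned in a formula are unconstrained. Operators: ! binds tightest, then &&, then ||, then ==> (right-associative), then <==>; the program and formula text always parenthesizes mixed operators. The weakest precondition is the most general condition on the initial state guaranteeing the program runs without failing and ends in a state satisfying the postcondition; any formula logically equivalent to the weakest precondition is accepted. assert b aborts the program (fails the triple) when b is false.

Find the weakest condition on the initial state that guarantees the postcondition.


Working backward. After the program, the postcondition e + 2 > 3*v + 3*t - 3 must hold; in canonical form it is e > 3*t + 3*v - 5.
Then branch requires (t <= -3 ==> e > 6*t - 5) && ((!(t <= -3)) ==> 5*e + 3*t < -1); else branch requires (v < 2 ==> 2*e > 5) && e > 3*t + 3*v - 5.
Before the if: ((!(e + 3*t < 7)) ==> ((t <= -3 ==> e > 6*t - 5) && ((!(t <= -3)) ==> 5*e + 3*t < -1))) && (e + 3*t < 7 ==> ((v < 2 ==> 2*e > 5) && e > 3*t + 3*v - 5))
Before e := v - 2: ((!(3*t + v < 9)) ==> ((t <= -3 ==> v > 6*t - 3) && ((!(t <= -3)) ==> 3*t + 5*v < 9))) && (3*t + v < 9 ==> ((v < 2 ==> 2*v > 9) && 3*t + 2*v < 3))
Answer: WP = ((!(3*t + v < 9)) ==> ((t <= -3 ==> v > 6*t - 3) && ((!(t <= -3)) ==> 3*t + 5*v < 9))) && (3*t + v < 9 ==> ((v < 2 ==> 2*v > 9) && 3*t + 2*v < 3))


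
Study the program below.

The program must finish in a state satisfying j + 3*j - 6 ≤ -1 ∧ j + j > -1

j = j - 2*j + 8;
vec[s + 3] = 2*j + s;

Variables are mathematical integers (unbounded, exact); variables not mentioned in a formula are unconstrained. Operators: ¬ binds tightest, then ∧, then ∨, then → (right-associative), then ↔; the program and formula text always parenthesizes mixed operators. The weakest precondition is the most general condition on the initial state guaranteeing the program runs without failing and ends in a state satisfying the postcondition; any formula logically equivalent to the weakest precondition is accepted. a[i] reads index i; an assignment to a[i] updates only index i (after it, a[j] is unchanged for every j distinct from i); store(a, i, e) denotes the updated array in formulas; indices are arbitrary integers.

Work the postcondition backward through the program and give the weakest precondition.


Working backward. After the program, the postcondition j + 3*j - 6 ≤ -1 ∧ j + j > -1 must hold; in canonical form it is 4*j ≤ 5 ∧ 2*j > -1.
Before vec[s + 3] := 2*j + s: 4*j ≤ 5 ∧ 2*j > -1
Before j := j - 2*j + 8: 4*j ≥ 27 ∧ 2*j < 17
Answer: WP = 4*j ≥ 27 ∧ 2*j < 17


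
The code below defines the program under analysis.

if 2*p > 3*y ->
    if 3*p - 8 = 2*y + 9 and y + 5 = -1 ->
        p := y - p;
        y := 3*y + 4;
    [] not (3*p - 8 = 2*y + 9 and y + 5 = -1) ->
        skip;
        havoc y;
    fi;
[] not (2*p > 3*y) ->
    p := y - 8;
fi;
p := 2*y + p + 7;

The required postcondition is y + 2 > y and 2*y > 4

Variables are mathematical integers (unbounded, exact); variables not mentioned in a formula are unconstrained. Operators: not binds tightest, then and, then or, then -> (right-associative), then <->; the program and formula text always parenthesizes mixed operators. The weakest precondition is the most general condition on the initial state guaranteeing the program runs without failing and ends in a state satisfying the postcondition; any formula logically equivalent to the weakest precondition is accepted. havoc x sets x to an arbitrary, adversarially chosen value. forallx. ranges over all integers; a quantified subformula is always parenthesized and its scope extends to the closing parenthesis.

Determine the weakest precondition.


Working backward. After the program, the postcondition y + 2 > y and 2*y > 4 must hold; in canonical form it is 2*y > 4.
Before p := 2*y + p + 7: 2*y > 4
Then branch requires ((3*p = 2*y + 17 and y = -6) -> 6*y > -4) and ((not (3*p = 2*y + 17 and y = -6)) -> (forall y_1. 2*y_1 > 4)); else branch requires 2*y > 4.
Before the if: (2*p > 3*y -> (((3*p = 2*y + 17 and y = -6) -> 6*y > -4) and ((not (3*p = 2*y + 17 and y = -6)) -> (forall y_1. 2*y_1 > 4)))) and ((not (2*p > 3*y)) -> 2*y > 4)
Answer: WP = (2*p > 3*y -> (((3*p = 2*y + 17 and y = -6) -> 6*y > -4) and ((not (3*p = 2*y + 17 and y = -6)) -> (forall y_1. 2*y_1 > 4)))) and ((not (2*p > 3*y)) -> 2*y > 4)


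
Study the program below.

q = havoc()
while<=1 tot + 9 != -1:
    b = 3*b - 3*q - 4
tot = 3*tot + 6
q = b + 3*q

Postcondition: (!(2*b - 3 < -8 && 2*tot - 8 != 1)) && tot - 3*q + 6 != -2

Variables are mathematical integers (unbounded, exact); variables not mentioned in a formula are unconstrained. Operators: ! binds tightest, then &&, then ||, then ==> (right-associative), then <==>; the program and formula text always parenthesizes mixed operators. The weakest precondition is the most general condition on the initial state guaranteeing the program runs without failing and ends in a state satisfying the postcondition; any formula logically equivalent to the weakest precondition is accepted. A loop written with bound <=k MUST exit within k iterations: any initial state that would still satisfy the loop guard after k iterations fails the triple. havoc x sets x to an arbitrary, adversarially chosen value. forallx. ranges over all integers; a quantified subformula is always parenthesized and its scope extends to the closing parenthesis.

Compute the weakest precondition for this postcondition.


Working backward. After the program, the postcondition (!(2*b - 3 < -8 && 2*tot - 8 != 1)) && tot - 3*q + 6 != -2 must hold; in canonical form it is (!(2*b < -5 && 2*tot != 9)) && tot != 3*q - 8.
Before q := b + 3*q: (!(2*b < -5 && 2*tot != 9)) && tot != 3*b + 9*q - 8
Before tot := 3*tot + 6: (!(2*b < -5 && 6*tot != -3)) && 3*tot != 3*b + 9*q - 14
Before the loop (bound <=1), unroll the exhaustion recursion (WP_0 = exit-now case; WP_j = one more guarded iteration, up to j = 1):
  WP_0: (!(tot != -10)) && (!(2*b < -5 && 6*tot != -3)) && 3*tot != 3*b + 9*q - 14
  WP_1: (tot != -10 ==> ((!(tot != -10)) && (!(6*b < 6*q + 3 && 6*tot != -3)) && 3*tot != 9*b - 26)) && ((!(tot != -10)) ==> ((!(2*b < -5 && 6*tot != -3)) && 3*tot != 3*b + 9*q - 14))
So before the loop: (tot != -10 ==> ((!(tot != -10)) && (!(6*b < 6*q + 3 && 6*tot != -3)) && 3*tot != 9*b - 26)) && ((!(tot != -10)) ==> ((!(2*b < -5 && 6*tot != -3)) && 3*tot != 3*b + 9*q - 14))
Before havoc q: forall q_1. ((tot != -10 ==> ((!(tot != -10)) && (!(6*b < 6*q_1 + 3 && 6*tot != -3)) && 3*tot != 9*b - 26)) && ((!(tot != -10)) ==> ((!(2*b < -5 && 6*tot != -3)) && 3*tot != 3*b + 9*q_1 - 14)))
Answer: WP = forall q_1. ((tot != -10 ==> ((!(tot != -10)) && (!(6*b < 6*q_1 + 3 && 6*tot != -3)) && 3*tot != 9*b - 26)) && ((!(tot != -10)) ==> ((!(2*b < -5 && 6*tot != -3)) && 3*tot != 3*b + 9*q_1 - 14)))


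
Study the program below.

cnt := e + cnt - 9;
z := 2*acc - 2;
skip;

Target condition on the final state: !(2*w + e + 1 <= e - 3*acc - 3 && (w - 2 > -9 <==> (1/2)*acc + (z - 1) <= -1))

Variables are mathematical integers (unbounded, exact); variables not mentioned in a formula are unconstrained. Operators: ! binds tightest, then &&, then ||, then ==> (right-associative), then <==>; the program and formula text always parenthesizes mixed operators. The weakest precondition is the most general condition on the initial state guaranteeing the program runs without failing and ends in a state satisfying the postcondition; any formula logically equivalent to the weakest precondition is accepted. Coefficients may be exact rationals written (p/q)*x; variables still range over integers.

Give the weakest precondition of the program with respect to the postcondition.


Working backward. After the program, the postcondition !(2*w + e + 1 <= e - 3*acc - 3 && (w - 2 > -9 <==> (1/2)*acc + (z - 1) <= -1)) must hold; in canonical form it is !(3*acc + 2*w <= -4 && (w > -7 <==> (1/2)*acc + z <= 0)).
Before skip: !(3*acc + 2*w <= -4 && (w > -7 <==> (1/2)*acc + z <= 0))
Before z := 2*acc - 2: !(3*acc + 2*w <= -4 && (w > -7 <==> (5/2)*acc <= 2))
Before cnt := e + cnt - 9: !(3*acc + 2*w <= -4 && (w > -7 <==> (5/2)*acc <= 2))
Answer: WP = !(3*acc + 2*w <= -4 && (w > -7 <==> (5/2)*acc <= 2))


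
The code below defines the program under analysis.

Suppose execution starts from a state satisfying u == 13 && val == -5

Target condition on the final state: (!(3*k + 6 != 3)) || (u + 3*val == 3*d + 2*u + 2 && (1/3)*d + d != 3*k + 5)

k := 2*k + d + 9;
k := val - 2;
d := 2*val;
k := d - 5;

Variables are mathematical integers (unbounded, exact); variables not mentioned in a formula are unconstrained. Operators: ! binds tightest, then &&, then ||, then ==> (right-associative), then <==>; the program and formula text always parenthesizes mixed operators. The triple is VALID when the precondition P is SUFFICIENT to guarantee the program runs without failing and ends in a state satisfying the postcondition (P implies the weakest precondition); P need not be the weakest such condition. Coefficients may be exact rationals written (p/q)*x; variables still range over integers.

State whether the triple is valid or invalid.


Working backward. After the program, the postcondition (!(3*k + 6 != 3)) || (u + 3*val == 3*d + 2*u + 2 && (1/3)*d + d != 3*k + 5) must hold; in canonical form it is (!(3*k != -3)) || (3*val == 3*d + u + 2 && (4/3)*d != 3*k + 5).
Before k := d - 5: (!(3*d != 12)) || (3*val == 3*d + u + 2 && (5/3)*d != 10)
Before d := 2*val: (!(6*val != 12)) || (u + 3*val == -2 && (10/3)*val != 10)
Before k := val - 2: (!(6*val != 12)) || (u + 3*val == -2 && (10/3)*val != 10)
Before k := 2*k + d + 9: (!(6*val != 12)) || (u + 3*val == -2 && (10/3)*val != 10)
The weakest precondition is (!(6*val != 12)) || (u + 3*val == -2 && (10/3)*val != 10).
Check whether u == 13 && val == -5 implies it.
Every state satisfying the precondition satisfies the weakest precondition: the implication holds.
Answer: valid


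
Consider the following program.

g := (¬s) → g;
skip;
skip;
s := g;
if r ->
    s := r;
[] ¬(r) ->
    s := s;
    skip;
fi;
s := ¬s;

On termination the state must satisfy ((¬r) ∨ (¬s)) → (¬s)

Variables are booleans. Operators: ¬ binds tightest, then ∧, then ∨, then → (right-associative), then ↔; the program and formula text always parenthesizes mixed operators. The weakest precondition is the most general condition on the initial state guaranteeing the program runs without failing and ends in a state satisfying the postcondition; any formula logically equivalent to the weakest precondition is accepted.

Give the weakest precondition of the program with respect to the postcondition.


Working backward. After the program, ((¬r) ∨ (¬s)) → (¬s) must hold.
Before s := ¬s: ((¬r) ∨ s) → s
Then branch requires r; else branch requires ((¬r) ∨ s) → s.
Before the if: (¬r) → (((¬r) ∨ s) → s)
Before s := g: (¬r) → (((¬r) ∨ g) → g)
Before skip: (¬r) → (((¬r) ∨ g) → g)
Before skip: (¬r) → (((¬r) ∨ g) → g)
Before g := (¬s) → g: (¬r) → (((¬r) ∨ ((¬s) → g)) → ((¬s) → g))
Answer: WP = (¬r) → (((¬r) ∨ ((¬s) → g)) → ((¬s) → g))


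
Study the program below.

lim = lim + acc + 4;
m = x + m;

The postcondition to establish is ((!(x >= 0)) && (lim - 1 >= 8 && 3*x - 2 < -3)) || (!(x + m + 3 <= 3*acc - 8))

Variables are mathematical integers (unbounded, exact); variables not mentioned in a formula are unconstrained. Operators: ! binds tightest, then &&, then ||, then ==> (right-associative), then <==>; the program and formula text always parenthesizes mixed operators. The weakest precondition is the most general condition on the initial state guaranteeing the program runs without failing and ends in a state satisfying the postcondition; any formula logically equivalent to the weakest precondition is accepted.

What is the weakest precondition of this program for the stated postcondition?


Working backward. After the program, the postcondition ((!(x >= 0)) && (lim - 1 >= 8 && 3*x - 2 < -3)) || (!(x + m + 3 <= 3*acc - 8)) must hold; in canonical form it is ((!(x >= 0)) && lim >= 9 && 3*x < -1) || (!(m + x <= 3*acc - 11)).
Before m := x + m: ((!(x >= 0)) && lim >= 9 && 3*x < -1) || (!(m + 2*x <= 3*acc - 11))
Before lim := lim + acc + 4: ((!(x >= 0)) && acc + lim >= 5 && 3*x < -1) || (!(m + 2*x <= 3*acc - 11))
Answer: WP = ((!(x >= 0)) && acc + lim >= 5 && 3*x < -1) || (!(m + 2*x <= 3*acc - 11))


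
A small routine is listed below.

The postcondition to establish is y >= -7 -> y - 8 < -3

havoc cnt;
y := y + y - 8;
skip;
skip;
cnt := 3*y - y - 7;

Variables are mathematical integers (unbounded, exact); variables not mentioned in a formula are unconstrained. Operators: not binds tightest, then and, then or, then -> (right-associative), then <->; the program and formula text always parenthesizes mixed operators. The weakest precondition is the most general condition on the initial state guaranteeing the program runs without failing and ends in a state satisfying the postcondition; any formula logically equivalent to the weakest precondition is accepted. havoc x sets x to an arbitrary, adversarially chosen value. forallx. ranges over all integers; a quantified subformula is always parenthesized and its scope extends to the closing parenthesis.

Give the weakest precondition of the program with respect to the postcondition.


Working backward. After the program, the postcondition y >= -7 -> y - 8 < -3 must hold; in canonical form it is y >= -7 -> y < 5.
Before cnt := 3*y - y - 7: y >= -7 -> y < 5
Before skip: y >= -7 -> y < 5
Before skip: y >= -7 -> y < 5
Before y := y + y - 8: 2*y >= 1 -> 2*y < 13
Before havoc cnt: 2*y >= 1 -> 2*y < 13
Answer: WP = 2*y >= 1 -> 2*y < 13


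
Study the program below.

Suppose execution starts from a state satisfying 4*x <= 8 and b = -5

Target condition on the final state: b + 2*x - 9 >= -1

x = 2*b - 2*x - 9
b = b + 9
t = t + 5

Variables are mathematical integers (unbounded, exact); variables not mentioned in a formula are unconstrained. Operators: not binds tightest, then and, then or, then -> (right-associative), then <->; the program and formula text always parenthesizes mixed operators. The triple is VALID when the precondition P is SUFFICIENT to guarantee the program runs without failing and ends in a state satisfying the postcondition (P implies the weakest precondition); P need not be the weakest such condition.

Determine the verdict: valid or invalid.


Working backward. After the program, the postcondition b + 2*x - 9 >= -1 must hold; in canonical form it is b + 2*x >= 8.
Before t := t + 5: b + 2*x >= 8
Before b := b + 9: b + 2*x >= -1
Before x := 2*b - 2*x - 9: 5*b >= 4*x + 17
The weakest precondition is 5*b >= 4*x + 17.
Check whether 4*x <= 8 and b = -5 implies it.
Countermodel: at the initial state b = -5, x = -10, the precondition holds but the weakest precondition fails.
Answer: invalid
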